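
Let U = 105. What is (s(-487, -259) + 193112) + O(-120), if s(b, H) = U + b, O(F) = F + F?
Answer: 192490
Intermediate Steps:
O(F) = 2*F
s(b, H) = 105 + b
(s(-487, -259) + 193112) + O(-120) = ((105 - 487) + 193112) + 2*(-120) = (-382 + 193112) - 240 = 192730 - 240 = 192490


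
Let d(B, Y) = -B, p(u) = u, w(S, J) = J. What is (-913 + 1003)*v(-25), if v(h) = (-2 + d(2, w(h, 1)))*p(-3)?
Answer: 1080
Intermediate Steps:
v(h) = 12 (v(h) = (-2 - 1*2)*(-3) = (-2 - 2)*(-3) = -4*(-3) = 12)
(-913 + 1003)*v(-25) = (-913 + 1003)*12 = 90*12 = 1080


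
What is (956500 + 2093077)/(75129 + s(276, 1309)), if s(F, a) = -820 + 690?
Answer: 82421/2027 ≈ 40.662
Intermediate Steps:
s(F, a) = -130
(956500 + 2093077)/(75129 + s(276, 1309)) = (956500 + 2093077)/(75129 - 130) = 3049577/74999 = 3049577*(1/74999) = 82421/2027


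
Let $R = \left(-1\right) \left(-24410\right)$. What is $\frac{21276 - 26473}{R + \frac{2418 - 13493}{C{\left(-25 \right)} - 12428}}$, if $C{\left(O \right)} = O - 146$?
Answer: $- \frac{65477003}{307552665} \approx -0.2129$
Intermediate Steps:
$C{\left(O \right)} = -146 + O$
$R = 24410$
$\frac{21276 - 26473}{R + \frac{2418 - 13493}{C{\left(-25 \right)} - 12428}} = \frac{21276 - 26473}{24410 + \frac{2418 - 13493}{\left(-146 - 25\right) - 12428}} = - \frac{5197}{24410 - \frac{11075}{-171 - 12428}} = - \frac{5197}{24410 - \frac{11075}{-12599}} = - \frac{5197}{24410 - - \frac{11075}{12599}} = - \frac{5197}{24410 + \frac{11075}{12599}} = - \frac{5197}{\frac{307552665}{12599}} = \left(-5197\right) \frac{12599}{307552665} = - \frac{65477003}{307552665}$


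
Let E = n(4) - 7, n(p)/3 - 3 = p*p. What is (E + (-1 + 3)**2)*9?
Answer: 486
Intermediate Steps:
n(p) = 9 + 3*p**2 (n(p) = 9 + 3*(p*p) = 9 + 3*p**2)
E = 50 (E = (9 + 3*4**2) - 7 = (9 + 3*16) - 7 = (9 + 48) - 7 = 57 - 7 = 50)
(E + (-1 + 3)**2)*9 = (50 + (-1 + 3)**2)*9 = (50 + 2**2)*9 = (50 + 4)*9 = 54*9 = 486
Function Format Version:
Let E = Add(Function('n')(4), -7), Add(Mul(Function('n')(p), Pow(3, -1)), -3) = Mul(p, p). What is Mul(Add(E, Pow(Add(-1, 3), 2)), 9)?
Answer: 486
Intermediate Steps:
Function('n')(p) = Add(9, Mul(3, Pow(p, 2))) (Function('n')(p) = Add(9, Mul(3, Mul(p, p))) = Add(9, Mul(3, Pow(p, 2))))
E = 50 (E = Add(Add(9, Mul(3, Pow(4, 2))), -7) = Add(Add(9, Mul(3, 16)), -7) = Add(Add(9, 48), -7) = Add(57, -7) = 50)
Mul(Add(E, Pow(Add(-1, 3), 2)), 9) = Mul(Add(50, Pow(Add(-1, 3), 2)), 9) = Mul(Add(50, Pow(2, 2)), 9) = Mul(Add(50, 4), 9) = Mul(54, 9) = 486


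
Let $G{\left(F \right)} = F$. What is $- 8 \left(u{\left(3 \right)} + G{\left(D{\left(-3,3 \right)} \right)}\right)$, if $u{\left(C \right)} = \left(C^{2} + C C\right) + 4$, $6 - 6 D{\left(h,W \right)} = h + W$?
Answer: $-184$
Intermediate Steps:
$D{\left(h,W \right)} = 1 - \frac{W}{6} - \frac{h}{6}$ ($D{\left(h,W \right)} = 1 - \frac{h + W}{6} = 1 - \frac{W + h}{6} = 1 - \left(\frac{W}{6} + \frac{h}{6}\right) = 1 - \frac{W}{6} - \frac{h}{6}$)
$u{\left(C \right)} = 4 + 2 C^{2}$ ($u{\left(C \right)} = \left(C^{2} + C^{2}\right) + 4 = 2 C^{2} + 4 = 4 + 2 C^{2}$)
$- 8 \left(u{\left(3 \right)} + G{\left(D{\left(-3,3 \right)} \right)}\right) = - 8 \left(\left(4 + 2 \cdot 3^{2}\right) - -1\right) = - 8 \left(\left(4 + 2 \cdot 9\right) + \left(1 - \frac{1}{2} + \frac{1}{2}\right)\right) = - 8 \left(\left(4 + 18\right) + 1\right) = - 8 \left(22 + 1\right) = \left(-8\right) 23 = -184$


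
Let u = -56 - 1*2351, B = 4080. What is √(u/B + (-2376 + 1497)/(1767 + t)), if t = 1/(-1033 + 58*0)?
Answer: I*√37693352074969065/186181620 ≈ 1.0428*I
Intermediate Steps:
t = -1/1033 (t = 1/(-1033 + 0) = 1/(-1033) = -1/1033 ≈ -0.00096805)
u = -2407 (u = -56 - 2351 = -2407)
√(u/B + (-2376 + 1497)/(1767 + t)) = √(-2407/4080 + (-2376 + 1497)/(1767 - 1/1033)) = √(-2407*1/4080 - 879/1825310/1033) = √(-2407/4080 - 879*1033/1825310) = √(-2407/4080 - 908007/1825310) = √(-809818973/744726480) = I*√37693352074969065/186181620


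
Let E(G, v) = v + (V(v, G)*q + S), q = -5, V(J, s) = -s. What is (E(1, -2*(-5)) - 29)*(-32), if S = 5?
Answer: 288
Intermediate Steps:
E(G, v) = 5 + v + 5*G (E(G, v) = v + (-G*(-5) + 5) = v + (5*G + 5) = v + (5 + 5*G) = 5 + v + 5*G)
(E(1, -2*(-5)) - 29)*(-32) = ((5 - 2*(-5) + 5*1) - 29)*(-32) = ((5 + 10 + 5) - 29)*(-32) = (20 - 29)*(-32) = -9*(-32) = 288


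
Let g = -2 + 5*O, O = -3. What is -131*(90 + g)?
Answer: -9563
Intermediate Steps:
g = -17 (g = -2 + 5*(-3) = -2 - 15 = -17)
-131*(90 + g) = -131*(90 - 17) = -131*73 = -9563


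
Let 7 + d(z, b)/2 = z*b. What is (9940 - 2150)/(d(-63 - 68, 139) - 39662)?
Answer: -3895/38047 ≈ -0.10237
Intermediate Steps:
d(z, b) = -14 + 2*b*z (d(z, b) = -14 + 2*(z*b) = -14 + 2*(b*z) = -14 + 2*b*z)
(9940 - 2150)/(d(-63 - 68, 139) - 39662) = (9940 - 2150)/((-14 + 2*139*(-63 - 68)) - 39662) = 7790/((-14 + 2*139*(-131)) - 39662) = 7790/((-14 - 36418) - 39662) = 7790/(-36432 - 39662) = 7790/(-76094) = 7790*(-1/76094) = -3895/38047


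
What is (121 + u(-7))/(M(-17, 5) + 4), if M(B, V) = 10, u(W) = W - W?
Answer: 121/14 ≈ 8.6429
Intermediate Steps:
u(W) = 0
(121 + u(-7))/(M(-17, 5) + 4) = (121 + 0)/(10 + 4) = 121/14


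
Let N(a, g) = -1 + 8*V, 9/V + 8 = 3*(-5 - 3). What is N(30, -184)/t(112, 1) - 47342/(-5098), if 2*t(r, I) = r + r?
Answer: 10571471/1141952 ≈ 9.2574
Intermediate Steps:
t(r, I) = r (t(r, I) = (r + r)/2 = (2*r)/2 = r)
V = -9/32 (V = 9/(-8 + 3*(-5 - 3)) = 9/(-8 + 3*(-8)) = 9/(-8 - 24) = 9/(-32) = 9*(-1/32) = -9/32 ≈ -0.28125)
N(a, g) = -13/4 (N(a, g) = -1 + 8*(-9/32) = -1 - 9/4 = -13/4)
N(30, -184)/t(112, 1) - 47342/(-5098) = -13/4/112 - 47342/(-5098) = -13/4*1/112 - 47342*(-1/5098) = -13/448 + 23671/2549 = 10571471/1141952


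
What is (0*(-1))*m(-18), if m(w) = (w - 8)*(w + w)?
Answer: 0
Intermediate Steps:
m(w) = 2*w*(-8 + w) (m(w) = (-8 + w)*(2*w) = 2*w*(-8 + w))
(0*(-1))*m(-18) = (0*(-1))*(2*(-18)*(-8 - 18)) = 0*(2*(-18)*(-26)) = 0*936 = 0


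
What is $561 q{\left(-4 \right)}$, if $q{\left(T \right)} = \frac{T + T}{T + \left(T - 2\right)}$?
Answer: $\frac{2244}{5} \approx 448.8$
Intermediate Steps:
$q{\left(T \right)} = \frac{2 T}{-2 + 2 T}$ ($q{\left(T \right)} = \frac{2 T}{T + \left(T - 2\right)} = \frac{2 T}{T + \left(-2 + T\right)} = \frac{2 T}{-2 + 2 T}$)
$561 q{\left(-4 \right)} = 561 \left(- \frac{4}{-1 - 4}\right) = 561 \left(- \frac{4}{-5}\right) = 561 \left(\left(-4\right) \left(- \frac{1}{5}\right)\right) = 561 \cdot \frac{4}{5} = \frac{2244}{5}$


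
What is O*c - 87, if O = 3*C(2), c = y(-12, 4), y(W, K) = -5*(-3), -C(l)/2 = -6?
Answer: 453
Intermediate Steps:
C(l) = 12 (C(l) = -2*(-6) = 12)
y(W, K) = 15
c = 15
O = 36 (O = 3*12 = 36)
O*c - 87 = 36*15 - 87 = 540 - 87 = 453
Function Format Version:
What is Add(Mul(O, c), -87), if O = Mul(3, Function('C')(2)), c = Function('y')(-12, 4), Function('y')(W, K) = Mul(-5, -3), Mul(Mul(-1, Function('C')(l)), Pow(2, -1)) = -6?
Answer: 453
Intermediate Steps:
Function('C')(l) = 12 (Function('C')(l) = Mul(-2, -6) = 12)
Function('y')(W, K) = 15
c = 15
O = 36 (O = Mul(3, 12) = 36)
Add(Mul(O, c), -87) = Add(Mul(36, 15), -87) = Add(540, -87) = 453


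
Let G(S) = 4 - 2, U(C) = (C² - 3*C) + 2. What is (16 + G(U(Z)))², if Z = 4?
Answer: 324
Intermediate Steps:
U(C) = 2 + C² - 3*C
G(S) = 2
(16 + G(U(Z)))² = (16 + 2)² = 18² = 324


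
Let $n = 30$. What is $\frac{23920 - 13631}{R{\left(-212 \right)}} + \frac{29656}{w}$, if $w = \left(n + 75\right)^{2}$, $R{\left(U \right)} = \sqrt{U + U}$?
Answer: $\frac{29656}{11025} - \frac{10289 i \sqrt{106}}{212} \approx 2.6899 - 499.68 i$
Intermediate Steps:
$R{\left(U \right)} = \sqrt{2} \sqrt{U}$ ($R{\left(U \right)} = \sqrt{2 U} = \sqrt{2} \sqrt{U}$)
$w = 11025$ ($w = \left(30 + 75\right)^{2} = 105^{2} = 11025$)
$\frac{23920 - 13631}{R{\left(-212 \right)}} + \frac{29656}{w} = \frac{23920 - 13631}{\sqrt{2} \sqrt{-212}} + \frac{29656}{11025} = \frac{10289}{\sqrt{2} \cdot 2 i \sqrt{53}} + 29656 \cdot \frac{1}{11025} = \frac{10289}{2 i \sqrt{106}} + \frac{29656}{11025} = 10289 \left(- \frac{i \sqrt{106}}{212}\right) + \frac{29656}{11025} = - \frac{10289 i \sqrt{106}}{212} + \frac{29656}{11025} = \frac{29656}{11025} - \frac{10289 i \sqrt{106}}{212}$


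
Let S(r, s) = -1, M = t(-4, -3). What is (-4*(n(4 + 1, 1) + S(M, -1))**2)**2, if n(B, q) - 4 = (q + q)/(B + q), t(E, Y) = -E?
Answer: 160000/81 ≈ 1975.3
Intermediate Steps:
M = 4 (M = -1*(-4) = 4)
n(B, q) = 4 + 2*q/(B + q) (n(B, q) = 4 + (q + q)/(B + q) = 4 + (2*q)/(B + q) = 4 + 2*q/(B + q))
(-4*(n(4 + 1, 1) + S(M, -1))**2)**2 = (-4*(2*(2*(4 + 1) + 3*1)/((4 + 1) + 1) - 1)**2)**2 = (-4*(2*(2*5 + 3)/(5 + 1) - 1)**2)**2 = (-4*(2*(10 + 3)/6 - 1)**2)**2 = (-4*(2*(1/6)*13 - 1)**2)**2 = (-4*(13/3 - 1)**2)**2 = (-4*(10/3)**2)**2 = (-4*100/9)**2 = (-400/9)**2 = 160000/81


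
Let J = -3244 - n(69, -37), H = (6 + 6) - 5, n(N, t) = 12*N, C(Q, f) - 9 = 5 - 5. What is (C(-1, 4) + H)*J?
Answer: -65152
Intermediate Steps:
C(Q, f) = 9 (C(Q, f) = 9 + (5 - 5) = 9 + 0 = 9)
H = 7 (H = 12 - 5 = 7)
J = -4072 (J = -3244 - 12*69 = -3244 - 1*828 = -3244 - 828 = -4072)
(C(-1, 4) + H)*J = (9 + 7)*(-4072) = 16*(-4072) = -65152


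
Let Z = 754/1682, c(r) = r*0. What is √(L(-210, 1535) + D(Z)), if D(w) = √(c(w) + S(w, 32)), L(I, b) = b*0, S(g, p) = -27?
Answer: 3^(¾)*√I ≈ 1.6119 + 1.6119*I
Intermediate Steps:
c(r) = 0
Z = 13/29 (Z = 754*(1/1682) = 13/29 ≈ 0.44828)
L(I, b) = 0
D(w) = 3*I*√3 (D(w) = √(0 - 27) = √(-27) = 3*I*√3)
√(L(-210, 1535) + D(Z)) = √(0 + 3*I*√3) = √(3*I*√3) = 3^(¾)*√I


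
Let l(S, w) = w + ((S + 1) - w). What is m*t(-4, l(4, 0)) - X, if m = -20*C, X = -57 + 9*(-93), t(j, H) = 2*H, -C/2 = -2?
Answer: 94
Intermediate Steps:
C = 4 (C = -2*(-2) = 4)
l(S, w) = 1 + S (l(S, w) = w + ((1 + S) - w) = w + (1 + S - w) = 1 + S)
X = -894 (X = -57 - 837 = -894)
m = -80 (m = -20*4 = -80)
m*t(-4, l(4, 0)) - X = -160*(1 + 4) - 1*(-894) = -160*5 + 894 = -80*10 + 894 = -800 + 894 = 94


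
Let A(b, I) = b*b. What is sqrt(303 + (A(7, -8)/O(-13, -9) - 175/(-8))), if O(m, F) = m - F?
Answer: sqrt(5002)/4 ≈ 17.681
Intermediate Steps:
A(b, I) = b**2
sqrt(303 + (A(7, -8)/O(-13, -9) - 175/(-8))) = sqrt(303 + (7**2/(-13 - 1*(-9)) - 175/(-8))) = sqrt(303 + (49/(-13 + 9) - 175*(-1/8))) = sqrt(303 + (49/(-4) + 175/8)) = sqrt(303 + (49*(-1/4) + 175/8)) = sqrt(303 + (-49/4 + 175/8)) = sqrt(303 + 77/8) = sqrt(2501/8) = sqrt(5002)/4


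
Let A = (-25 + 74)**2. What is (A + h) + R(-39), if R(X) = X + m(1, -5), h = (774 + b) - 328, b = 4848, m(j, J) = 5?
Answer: 7661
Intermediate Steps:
A = 2401 (A = 49**2 = 2401)
h = 5294 (h = (774 + 4848) - 328 = 5622 - 328 = 5294)
R(X) = 5 + X (R(X) = X + 5 = 5 + X)
(A + h) + R(-39) = (2401 + 5294) + (5 - 39) = 7695 - 34 = 7661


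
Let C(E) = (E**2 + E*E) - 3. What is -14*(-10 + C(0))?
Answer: 182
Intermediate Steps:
C(E) = -3 + 2*E**2 (C(E) = (E**2 + E**2) - 3 = 2*E**2 - 3 = -3 + 2*E**2)
-14*(-10 + C(0)) = -14*(-10 + (-3 + 2*0**2)) = -14*(-10 + (-3 + 2*0)) = -14*(-10 + (-3 + 0)) = -14*(-10 - 3) = -14*(-13) = 182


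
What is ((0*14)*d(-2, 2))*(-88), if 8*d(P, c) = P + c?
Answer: 0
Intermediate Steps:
d(P, c) = P/8 + c/8 (d(P, c) = (P + c)/8 = P/8 + c/8)
((0*14)*d(-2, 2))*(-88) = ((0*14)*((⅛)*(-2) + (⅛)*2))*(-88) = (0*(-¼ + ¼))*(-88) = (0*0)*(-88) = 0*(-88) = 0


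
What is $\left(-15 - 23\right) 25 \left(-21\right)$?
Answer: $19950$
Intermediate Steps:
$\left(-15 - 23\right) 25 \left(-21\right) = \left(-38\right) 25 \left(-21\right) = \left(-950\right) \left(-21\right) = 19950$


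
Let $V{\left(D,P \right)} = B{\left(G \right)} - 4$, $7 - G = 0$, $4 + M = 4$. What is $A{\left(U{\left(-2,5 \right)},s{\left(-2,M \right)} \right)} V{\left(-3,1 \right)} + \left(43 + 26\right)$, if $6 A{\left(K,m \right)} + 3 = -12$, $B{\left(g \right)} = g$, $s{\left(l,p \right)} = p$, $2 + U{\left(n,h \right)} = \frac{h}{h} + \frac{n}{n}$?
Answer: $\frac{123}{2} \approx 61.5$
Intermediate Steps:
$M = 0$ ($M = -4 + 4 = 0$)
$G = 7$ ($G = 7 - 0 = 7 + 0 = 7$)
$U{\left(n,h \right)} = 0$ ($U{\left(n,h \right)} = -2 + \left(\frac{h}{h} + \frac{n}{n}\right) = -2 + \left(1 + 1\right) = -2 + 2 = 0$)
$A{\left(K,m \right)} = - \frac{5}{2}$ ($A{\left(K,m \right)} = - \frac{1}{2} + \frac{1}{6} \left(-12\right) = - \frac{1}{2} - 2 = - \frac{5}{2}$)
$V{\left(D,P \right)} = 3$ ($V{\left(D,P \right)} = 7 - 4 = 3$)
$A{\left(U{\left(-2,5 \right)},s{\left(-2,M \right)} \right)} V{\left(-3,1 \right)} + \left(43 + 26\right) = \left(- \frac{5}{2}\right) 3 + \left(43 + 26\right) = - \frac{15}{2} + 69 = \frac{123}{2}$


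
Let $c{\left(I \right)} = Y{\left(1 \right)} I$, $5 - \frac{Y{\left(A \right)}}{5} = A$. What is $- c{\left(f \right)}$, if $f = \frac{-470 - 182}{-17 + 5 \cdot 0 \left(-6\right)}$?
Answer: $- \frac{13040}{17} \approx -767.06$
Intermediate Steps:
$Y{\left(A \right)} = 25 - 5 A$
$f = \frac{652}{17}$ ($f = - \frac{652}{-17 + 0 \left(-6\right)} = - \frac{652}{-17 + 0} = - \frac{652}{-17} = \left(-652\right) \left(- \frac{1}{17}\right) = \frac{652}{17} \approx 38.353$)
$c{\left(I \right)} = 20 I$ ($c{\left(I \right)} = \left(25 - 5\right) I = 20 I$)
$- c{\left(f \right)} = - \frac{20 \cdot 652}{17} = \left(-1\right) \frac{13040}{17} = - \frac{13040}{17}$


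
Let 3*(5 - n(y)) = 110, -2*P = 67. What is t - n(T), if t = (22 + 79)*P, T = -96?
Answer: -20111/6 ≈ -3351.8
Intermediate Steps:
P = -67/2 (P = -1/2*67 = -67/2 ≈ -33.500)
n(y) = -95/3 (n(y) = 5 - 1/3*110 = 5 - 110/3 = -95/3)
t = -6767/2 (t = (22 + 79)*(-67/2) = 101*(-67/2) = -6767/2 ≈ -3383.5)
t - n(T) = -6767/2 - 1*(-95/3) = -6767/2 + 95/3 = -20111/6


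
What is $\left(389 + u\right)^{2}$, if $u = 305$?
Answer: $481636$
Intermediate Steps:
$\left(389 + u\right)^{2} = \left(389 + 305\right)^{2} = 694^{2} = 481636$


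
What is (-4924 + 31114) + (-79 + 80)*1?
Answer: 26191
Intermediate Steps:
(-4924 + 31114) + (-79 + 80)*1 = 26190 + 1*1 = 26190 + 1 = 26191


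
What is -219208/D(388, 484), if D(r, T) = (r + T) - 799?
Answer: -219208/73 ≈ -3002.8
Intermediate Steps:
D(r, T) = -799 + T + r (D(r, T) = (T + r) - 799 = -799 + T + r)
-219208/D(388, 484) = -219208/(-799 + 484 + 388) = -219208/73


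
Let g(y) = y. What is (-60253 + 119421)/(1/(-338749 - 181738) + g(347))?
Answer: 7699043704/45152247 ≈ 170.51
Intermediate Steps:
(-60253 + 119421)/(1/(-338749 - 181738) + g(347)) = (-60253 + 119421)/(1/(-338749 - 181738) + 347) = 59168/(1/(-520487) + 347) = 59168/(-1/520487 + 347) = 59168/(180608988/520487) = 59168*(520487/180608988) = 7699043704/45152247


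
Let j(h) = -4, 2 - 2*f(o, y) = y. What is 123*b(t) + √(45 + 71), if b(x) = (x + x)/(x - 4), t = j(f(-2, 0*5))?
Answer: 123 + 2*√29 ≈ 133.77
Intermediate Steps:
f(o, y) = 1 - y/2
t = -4
b(x) = 2*x/(-4 + x) (b(x) = (2*x)/(-4 + x) = 2*x/(-4 + x))
123*b(t) + √(45 + 71) = 123*(2*(-4)/(-4 - 4)) + √(45 + 71) = 123*(2*(-4)/(-8)) + √116 = 123*(2*(-4)*(-⅛)) + 2*√29 = 123*1 + 2*√29 = 123 + 2*√29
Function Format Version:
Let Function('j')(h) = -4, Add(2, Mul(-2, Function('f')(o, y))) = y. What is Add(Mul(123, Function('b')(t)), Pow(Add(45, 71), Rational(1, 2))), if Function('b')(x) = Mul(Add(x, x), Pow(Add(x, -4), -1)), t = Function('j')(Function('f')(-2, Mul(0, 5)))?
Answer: Add(123, Mul(2, Pow(29, Rational(1, 2)))) ≈ 133.77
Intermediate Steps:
Function('f')(o, y) = Add(1, Mul(Rational(-1, 2), y))
t = -4
Function('b')(x) = Mul(2, x, Pow(Add(-4, x), -1)) (Function('b')(x) = Mul(Mul(2, x), Pow(Add(-4, x), -1)) = Mul(2, x, Pow(Add(-4, x), -1)))
Add(Mul(123, Function('b')(t)), Pow(Add(45, 71), Rational(1, 2))) = Add(Mul(123, Mul(2, -4, Pow(Add(-4, -4), -1))), Pow(Add(45, 71), Rational(1, 2))) = Add(Mul(123, Mul(2, -4, Pow(-8, -1))), Pow(116, Rational(1, 2))) = Add(Mul(123, Mul(2, -4, Rational(-1, 8))), Mul(2, Pow(29, Rational(1, 2)))) = Add(Mul(123, 1), Mul(2, Pow(29, Rational(1, 2)))) = Add(123, Mul(2, Pow(29, Rational(1, 2))))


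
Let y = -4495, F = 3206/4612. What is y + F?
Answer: -10363867/2306 ≈ -4494.3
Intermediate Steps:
F = 1603/2306 (F = 3206*(1/4612) = 1603/2306 ≈ 0.69514)
y + F = -4495 + 1603/2306 = -10363867/2306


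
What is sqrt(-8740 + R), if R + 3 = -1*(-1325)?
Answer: I*sqrt(7418) ≈ 86.128*I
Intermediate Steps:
R = 1322 (R = -3 - 1*(-1325) = -3 + 1325 = 1322)
sqrt(-8740 + R) = sqrt(-8740 + 1322) = sqrt(-7418) = I*sqrt(7418)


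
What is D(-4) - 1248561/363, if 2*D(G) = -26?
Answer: -417760/121 ≈ -3452.6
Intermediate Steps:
D(G) = -13 (D(G) = (½)*(-26) = -13)
D(-4) - 1248561/363 = -13 - 1248561/363 = -13 - 1059*393/121 = -13 - 416187/121 = -417760/121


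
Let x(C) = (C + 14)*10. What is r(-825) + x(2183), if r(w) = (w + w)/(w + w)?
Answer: 21971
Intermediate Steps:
x(C) = 140 + 10*C (x(C) = (14 + C)*10 = 140 + 10*C)
r(w) = 1 (r(w) = (2*w)/((2*w)) = (2*w)*(1/(2*w)) = 1)
r(-825) + x(2183) = 1 + (140 + 10*2183) = 1 + (140 + 21830) = 1 + 21970 = 21971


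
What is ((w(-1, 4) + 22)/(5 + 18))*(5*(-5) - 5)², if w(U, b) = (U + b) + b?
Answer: 26100/23 ≈ 1134.8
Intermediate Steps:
w(U, b) = U + 2*b
((w(-1, 4) + 22)/(5 + 18))*(5*(-5) - 5)² = (((-1 + 2*4) + 22)/(5 + 18))*(5*(-5) - 5)² = (((-1 + 8) + 22)/23)*(-25 - 5)² = ((7 + 22)*(1/23))*(-30)² = (29*(1/23))*900 = (29/23)*900 = 26100/23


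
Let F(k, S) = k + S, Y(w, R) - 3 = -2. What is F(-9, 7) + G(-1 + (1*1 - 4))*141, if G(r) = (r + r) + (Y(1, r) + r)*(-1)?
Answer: -707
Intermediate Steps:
Y(w, R) = 1 (Y(w, R) = 3 - 2 = 1)
G(r) = -1 + r (G(r) = (r + r) + (1 + r)*(-1) = 2*r + (-1 - r) = -1 + r)
F(k, S) = S + k
F(-9, 7) + G(-1 + (1*1 - 4))*141 = (7 - 9) + (-1 + (-1 + (1*1 - 4)))*141 = -2 + (-1 + (-1 + (1 - 4)))*141 = -2 + (-1 + (-1 - 3))*141 = -2 + (-1 - 4)*141 = -2 - 5*141 = -2 - 705 = -707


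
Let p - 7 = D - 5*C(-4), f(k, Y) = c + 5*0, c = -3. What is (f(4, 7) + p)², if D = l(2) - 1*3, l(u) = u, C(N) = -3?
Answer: 324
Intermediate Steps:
D = -1 (D = 2 - 1*3 = 2 - 3 = -1)
f(k, Y) = -3 (f(k, Y) = -3 + 5*0 = -3 + 0 = -3)
p = 21 (p = 7 + (-1 - 5*(-3)) = 7 + (-1 + 15) = 7 + 14 = 21)
(f(4, 7) + p)² = (-3 + 21)² = 18² = 324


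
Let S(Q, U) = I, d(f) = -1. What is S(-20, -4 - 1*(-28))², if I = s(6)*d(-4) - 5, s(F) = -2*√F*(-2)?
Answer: 121 + 40*√6 ≈ 218.98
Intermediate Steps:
s(F) = 4*√F
I = -5 - 4*√6 (I = (4*√6)*(-1) - 5 = -4*√6 - 5 = -5 - 4*√6 ≈ -14.798)
S(Q, U) = -5 - 4*√6
S(-20, -4 - 1*(-28))² = (-5 - 4*√6)²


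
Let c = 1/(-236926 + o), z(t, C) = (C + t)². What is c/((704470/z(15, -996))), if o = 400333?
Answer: 320787/38371776430 ≈ 8.3600e-6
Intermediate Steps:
c = 1/163407 (c = 1/(-236926 + 400333) = 1/163407 ≈ 6.1197e-6)
c/((704470/z(15, -996))) = 1/(163407*((704470/((-996 + 15)²)))) = 1/(163407*((704470/((-981)²)))) = 1/(163407*((704470/962361))) = 1/(163407*((704470*(1/962361)))) = 1/(163407*(704470/962361)) = (1/163407)*(962361/704470) = 320787/38371776430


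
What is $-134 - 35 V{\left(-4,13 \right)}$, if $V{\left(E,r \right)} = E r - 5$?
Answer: $1861$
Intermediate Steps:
$V{\left(E,r \right)} = -5 + E r$
$-134 - 35 V{\left(-4,13 \right)} = -134 - 35 \left(-5 - 52\right) = -134 - -1995 = -134 + 1995 = 1861$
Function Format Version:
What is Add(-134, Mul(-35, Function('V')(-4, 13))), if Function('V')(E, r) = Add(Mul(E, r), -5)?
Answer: 1861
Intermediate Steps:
Function('V')(E, r) = Add(-5, Mul(E, r))
Add(-134, Mul(-35, Function('V')(-4, 13))) = Add(-134, Mul(-35, Add(-5, Mul(-4, 13)))) = Add(-134, Mul(-35, Add(-5, -52))) = Add(-134, Mul(-35, -57)) = Add(-134, 1995) = 1861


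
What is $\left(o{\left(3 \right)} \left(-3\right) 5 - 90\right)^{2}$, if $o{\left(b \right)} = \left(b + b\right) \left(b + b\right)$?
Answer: $396900$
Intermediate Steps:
$o{\left(b \right)} = 4 b^{2}$ ($o{\left(b \right)} = 2 b 2 b = 4 b^{2}$)
$\left(o{\left(3 \right)} \left(-3\right) 5 - 90\right)^{2} = \left(4 \cdot 3^{2} \left(-3\right) 5 - 90\right)^{2} = \left(4 \cdot 9 \left(-3\right) 5 - 90\right)^{2} = \left(36 \left(-3\right) 5 - 90\right)^{2} = \left(\left(-108\right) 5 - 90\right)^{2} = \left(-540 - 90\right)^{2} = \left(-630\right)^{2} = 396900$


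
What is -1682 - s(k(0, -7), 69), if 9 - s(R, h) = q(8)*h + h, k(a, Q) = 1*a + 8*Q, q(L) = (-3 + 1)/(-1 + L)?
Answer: -11492/7 ≈ -1641.7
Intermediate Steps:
q(L) = -2/(-1 + L)
k(a, Q) = a + 8*Q
s(R, h) = 9 - 5*h/7 (s(R, h) = 9 - ((-2/(-1 + 8))*h + h) = 9 - ((-2/7)*h + h) = 9 - ((-2*⅐)*h + h) = 9 - (-2*h/7 + h) = 9 - 5*h/7)
-1682 - s(k(0, -7), 69) = -1682 - (9 - 5/7*69) = -1682 - (9 - 345/7) = -1682 - 1*(-282/7) = -1682 + 282/7 = -11492/7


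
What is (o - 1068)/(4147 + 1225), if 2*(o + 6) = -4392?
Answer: -1635/2686 ≈ -0.60871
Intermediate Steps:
o = -2202 (o = -6 + (½)*(-4392) = -6 - 2196 = -2202)
(o - 1068)/(4147 + 1225) = (-2202 - 1068)/(4147 + 1225) = -3270/5372 = -3270*1/5372 = -1635/2686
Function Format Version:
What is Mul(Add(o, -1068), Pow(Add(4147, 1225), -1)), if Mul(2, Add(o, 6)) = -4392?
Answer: Rational(-1635, 2686) ≈ -0.60871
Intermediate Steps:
o = -2202 (o = Add(-6, Mul(Rational(1, 2), -4392)) = Add(-6, -2196) = -2202)
Mul(Add(o, -1068), Pow(Add(4147, 1225), -1)) = Mul(Add(-2202, -1068), Pow(Add(4147, 1225), -1)) = Mul(-3270, Pow(5372, -1)) = Mul(-3270, Rational(1, 5372)) = Rational(-1635, 2686)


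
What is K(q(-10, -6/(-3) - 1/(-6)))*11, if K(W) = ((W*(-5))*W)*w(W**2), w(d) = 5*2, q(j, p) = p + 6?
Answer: -660275/18 ≈ -36682.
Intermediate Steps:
q(j, p) = 6 + p
w(d) = 10
K(W) = -50*W**2 (K(W) = ((W*(-5))*W)*10 = ((-5*W)*W)*10 = -5*W**2*10 = -50*W**2)
K(q(-10, -6/(-3) - 1/(-6)))*11 = -50*(6 + (-6/(-3) - 1/(-6)))**2*11 = -50*(6 + (-6*(-1/3) - 1*(-1/6)))**2*11 = -50*(6 + (2 + 1/6))**2*11 = -50*(6 + 13/6)**2*11 = -50*(49/6)**2*11 = -50*2401/36*11 = -60025/18*11 = -660275/18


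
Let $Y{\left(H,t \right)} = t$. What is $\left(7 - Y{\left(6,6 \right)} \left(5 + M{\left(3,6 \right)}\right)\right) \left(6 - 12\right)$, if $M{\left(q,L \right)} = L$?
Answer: $354$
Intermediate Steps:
$\left(7 - Y{\left(6,6 \right)} \left(5 + M{\left(3,6 \right)}\right)\right) \left(6 - 12\right) = \left(7 - 6 \left(5 + 6\right)\right) \left(6 - 12\right) = \left(7 - 6 \cdot 11\right) \left(-6\right) = \left(7 - 66\right) \left(-6\right) = \left(-59\right) \left(-6\right) = 354$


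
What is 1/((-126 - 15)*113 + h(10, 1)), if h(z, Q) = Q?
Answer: -1/15932 ≈ -6.2767e-5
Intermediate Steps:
1/((-126 - 15)*113 + h(10, 1)) = 1/((-126 - 15)*113 + 1) = 1/(-141*113 + 1) = 1/(-15933 + 1) = 1/(-15932) = -1/15932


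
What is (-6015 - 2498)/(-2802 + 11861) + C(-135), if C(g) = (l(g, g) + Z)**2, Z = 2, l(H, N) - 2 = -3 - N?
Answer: 167546751/9059 ≈ 18495.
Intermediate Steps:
l(H, N) = -1 - N (l(H, N) = 2 + (-3 - N) = -1 - N)
C(g) = (1 - g)**2 (C(g) = ((-1 - g) + 2)**2 = (1 - g)**2)
(-6015 - 2498)/(-2802 + 11861) + C(-135) = (-6015 - 2498)/(-2802 + 11861) + (-1 - 135)**2 = -8513/9059 + (-136)**2 = -8513*1/9059 + 18496 = -8513/9059 + 18496 = 167546751/9059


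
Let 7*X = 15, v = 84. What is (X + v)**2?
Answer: 363609/49 ≈ 7420.6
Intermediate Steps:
X = 15/7 (X = (1/7)*15 = 15/7 ≈ 2.1429)
(X + v)**2 = (15/7 + 84)**2 = (603/7)**2 = 363609/49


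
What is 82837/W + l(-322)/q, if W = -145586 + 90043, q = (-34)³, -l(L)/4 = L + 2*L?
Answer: -433805450/272882759 ≈ -1.5897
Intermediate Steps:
l(L) = -12*L (l(L) = -4*(L + 2*L) = -12*L)
q = -39304
W = -55543
82837/W + l(-322)/q = 82837/(-55543) - 12*(-322)/(-39304) = 82837*(-1/55543) + 3864*(-1/39304) = -82837/55543 - 483/4913 = -433805450/272882759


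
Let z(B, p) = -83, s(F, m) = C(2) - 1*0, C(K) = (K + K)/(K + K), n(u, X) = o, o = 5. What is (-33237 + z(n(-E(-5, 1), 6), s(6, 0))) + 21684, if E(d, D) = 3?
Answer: -11636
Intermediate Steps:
n(u, X) = 5
C(K) = 1 (C(K) = (2*K)/((2*K)) = (2*K)*(1/(2*K)) = 1)
s(F, m) = 1 (s(F, m) = 1 - 1*0 = 1 + 0 = 1)
(-33237 + z(n(-E(-5, 1), 6), s(6, 0))) + 21684 = (-33237 - 83) + 21684 = -33320 + 21684 = -11636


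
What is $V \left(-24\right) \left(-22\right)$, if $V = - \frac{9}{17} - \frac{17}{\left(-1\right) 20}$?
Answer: $\frac{14388}{85} \approx 169.27$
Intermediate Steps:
$V = \frac{109}{340}$ ($V = \left(-9\right) \frac{1}{17} - \frac{17}{-20} = - \frac{9}{17} - - \frac{17}{20} = - \frac{9}{17} + \frac{17}{20} = \frac{109}{340} \approx 0.32059$)
$V \left(-24\right) \left(-22\right) = \frac{109}{340} \left(-24\right) \left(-22\right) = \left(- \frac{654}{85}\right) \left(-22\right) = \frac{14388}{85}$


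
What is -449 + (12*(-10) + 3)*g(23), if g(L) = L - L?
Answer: -449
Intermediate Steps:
g(L) = 0
-449 + (12*(-10) + 3)*g(23) = -449 + (12*(-10) + 3)*0 = -449 + (-120 + 3)*0 = -449 - 117*0 = -449 + 0 = -449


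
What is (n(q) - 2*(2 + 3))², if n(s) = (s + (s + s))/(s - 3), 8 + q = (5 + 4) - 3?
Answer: 1936/25 ≈ 77.440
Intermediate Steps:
q = -2 (q = -8 + ((5 + 4) - 3) = -8 + (9 - 3) = -8 + 6 = -2)
n(s) = 3*s/(-3 + s) (n(s) = (s + 2*s)/(-3 + s) = (3*s)/(-3 + s) = 3*s/(-3 + s))
(n(q) - 2*(2 + 3))² = (3*(-2)/(-3 - 2) - 2*(2 + 3))² = (3*(-2)/(-5) - 2*5)² = (3*(-2)*(-⅕) - 10)² = (6/5 - 10)² = (-44/5)² = 1936/25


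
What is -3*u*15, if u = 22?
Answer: -990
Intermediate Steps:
-3*u*15 = -3*22*15 = -66*15 = -990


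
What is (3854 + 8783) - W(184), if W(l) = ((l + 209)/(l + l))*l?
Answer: 24881/2 ≈ 12441.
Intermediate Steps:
W(l) = 209/2 + l/2 (W(l) = ((209 + l)/((2*l)))*l = ((209 + l)*(1/(2*l)))*l = ((209 + l)/(2*l))*l = 209/2 + l/2)
(3854 + 8783) - W(184) = (3854 + 8783) - (209/2 + (½)*184) = 12637 - (209/2 + 92) = 12637 - 1*393/2 = 12637 - 393/2 = 24881/2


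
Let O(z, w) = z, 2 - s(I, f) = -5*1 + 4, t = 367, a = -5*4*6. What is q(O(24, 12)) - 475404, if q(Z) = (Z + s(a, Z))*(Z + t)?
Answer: -464847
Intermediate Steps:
a = -120 (a = -20*6 = -120)
s(I, f) = 3 (s(I, f) = 2 - (-5*1 + 4) = 2 - (-5 + 4) = 2 - 1*(-1) = 2 + 1 = 3)
q(Z) = (3 + Z)*(367 + Z) (q(Z) = (Z + 3)*(Z + 367) = (3 + Z)*(367 + Z))
q(O(24, 12)) - 475404 = (1101 + 24² + 370*24) - 475404 = (1101 + 576 + 8880) - 475404 = 10557 - 475404 = -464847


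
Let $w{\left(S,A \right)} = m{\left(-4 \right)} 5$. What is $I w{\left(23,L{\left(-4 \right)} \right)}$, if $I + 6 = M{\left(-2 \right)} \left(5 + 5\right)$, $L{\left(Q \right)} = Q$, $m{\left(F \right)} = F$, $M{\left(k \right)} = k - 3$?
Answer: $1120$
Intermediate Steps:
$M{\left(k \right)} = -3 + k$ ($M{\left(k \right)} = k - 3 = -3 + k$)
$w{\left(S,A \right)} = -20$ ($w{\left(S,A \right)} = \left(-4\right) 5 = -20$)
$I = -56$ ($I = -6 + \left(-3 - 2\right) \left(5 + 5\right) = -6 - 50 = -56$)
$I w{\left(23,L{\left(-4 \right)} \right)} = \left(-56\right) \left(-20\right) = 1120$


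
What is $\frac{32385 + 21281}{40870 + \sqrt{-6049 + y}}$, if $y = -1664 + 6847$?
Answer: $\frac{1096664710}{835178883} - \frac{26833 i \sqrt{866}}{835178883} \approx 1.3131 - 0.00094547 i$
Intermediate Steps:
$y = 5183$
$\frac{32385 + 21281}{40870 + \sqrt{-6049 + y}} = \frac{32385 + 21281}{40870 + \sqrt{-6049 + 5183}} = \frac{53666}{40870 + \sqrt{-866}} = \frac{53666}{40870 + i \sqrt{866}}$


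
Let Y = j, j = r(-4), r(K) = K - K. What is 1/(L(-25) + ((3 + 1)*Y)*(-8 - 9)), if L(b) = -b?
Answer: 1/25 ≈ 0.040000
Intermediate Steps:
r(K) = 0
j = 0
Y = 0
1/(L(-25) + ((3 + 1)*Y)*(-8 - 9)) = 1/(-1*(-25) + ((3 + 1)*0)*(-8 - 9)) = 1/(25 + (4*0)*(-17)) = 1/(25 + 0*(-17)) = 1/(25 + 0) = 1/25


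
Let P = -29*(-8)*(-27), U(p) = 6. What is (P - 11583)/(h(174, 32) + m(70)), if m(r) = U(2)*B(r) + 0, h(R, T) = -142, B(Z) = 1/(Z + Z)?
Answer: 1249290/9937 ≈ 125.72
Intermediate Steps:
B(Z) = 1/(2*Z)
P = -6264 (P = 232*(-27) = -6264)
m(r) = 3/r (m(r) = 6*(1/(2*r)) + 0 = 3/r + 0 = 3/r)
(P - 11583)/(h(174, 32) + m(70)) = (-6264 - 11583)/(-142 + 3/70) = -17847/(-142 + 3*(1/70)) = -17847/(-142 + 3/70) = -17847/(-9937/70) = -17847*(-70/9937) = 1249290/9937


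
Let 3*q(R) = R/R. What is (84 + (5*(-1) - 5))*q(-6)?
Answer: 74/3 ≈ 24.667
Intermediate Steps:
q(R) = ⅓ (q(R) = (R/R)/3 = (⅓)*1 = ⅓)
(84 + (5*(-1) - 5))*q(-6) = (84 + (5*(-1) - 5))*(⅓) = (84 + (-5 - 5))*(⅓) = (84 - 10)*(⅓) = 74*(⅓) = 74/3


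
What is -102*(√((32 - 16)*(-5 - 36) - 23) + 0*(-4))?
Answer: -102*I*√679 ≈ -2657.9*I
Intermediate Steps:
-102*(√((32 - 16)*(-5 - 36) - 23) + 0*(-4)) = -102*(√(16*(-41) - 23) + 0) = -102*(√(-656 - 23) + 0) = -102*(√(-679) + 0) = -102*(I*√679 + 0) = -102*I*√679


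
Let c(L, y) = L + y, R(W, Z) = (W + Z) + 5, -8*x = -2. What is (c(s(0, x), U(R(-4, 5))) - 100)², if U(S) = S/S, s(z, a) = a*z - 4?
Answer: 10609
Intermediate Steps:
x = ¼ (x = -⅛*(-2) = ¼ ≈ 0.25000)
R(W, Z) = 5 + W + Z
s(z, a) = -4 + a*z
U(S) = 1
(c(s(0, x), U(R(-4, 5))) - 100)² = (((-4 + (¼)*0) + 1) - 100)² = (((-4 + 0) + 1) - 100)² = ((-4 + 1) - 100)² = (-3 - 100)² = (-103)² = 10609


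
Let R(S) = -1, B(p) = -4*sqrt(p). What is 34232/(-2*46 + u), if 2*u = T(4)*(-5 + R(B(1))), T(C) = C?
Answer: -4279/13 ≈ -329.15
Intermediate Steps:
u = -12 (u = (4*(-5 - 1))/2 = (4*(-6))/2 = (1/2)*(-24) = -12)
34232/(-2*46 + u) = 34232/(-2*46 - 12) = 34232/(-92 - 12) = 34232/(-104) = 34232*(-1/104) = -4279/13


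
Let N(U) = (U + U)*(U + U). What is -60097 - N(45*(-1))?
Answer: -68197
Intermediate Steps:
N(U) = 4*U² (N(U) = (2*U)*(2*U) = 4*U²)
-60097 - N(45*(-1)) = -60097 - 4*(45*(-1))² = -60097 - 4*(-45)² = -60097 - 4*2025 = -60097 - 1*8100 = -60097 - 8100 = -68197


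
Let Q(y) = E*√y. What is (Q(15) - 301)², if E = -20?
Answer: 96601 + 12040*√15 ≈ 1.4323e+5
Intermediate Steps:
Q(y) = -20*√y
(Q(15) - 301)² = (-20*√15 - 301)² = (-301 - 20*√15)²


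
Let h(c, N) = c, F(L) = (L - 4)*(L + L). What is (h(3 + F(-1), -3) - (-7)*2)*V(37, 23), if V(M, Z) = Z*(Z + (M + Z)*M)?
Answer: 1392903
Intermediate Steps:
F(L) = 2*L*(-4 + L) (F(L) = (-4 + L)*(2*L) = 2*L*(-4 + L))
V(M, Z) = Z*(Z + M*(M + Z))
(h(3 + F(-1), -3) - (-7)*2)*V(37, 23) = ((3 + 2*(-1)*(-4 - 1)) - (-7)*2)*(23*(23 + 37² + 37*23)) = ((3 + 2*(-1)*(-5)) - 1*(-14))*(23*(23 + 1369 + 851)) = ((3 + 10) + 14)*(23*2243) = (13 + 14)*51589 = 27*51589 = 1392903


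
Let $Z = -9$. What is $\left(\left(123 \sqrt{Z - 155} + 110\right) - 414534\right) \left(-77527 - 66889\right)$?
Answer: $59849456384 - 35526336 i \sqrt{41} \approx 5.9849 \cdot 10^{10} - 2.2748 \cdot 10^{8} i$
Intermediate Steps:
$\left(\left(123 \sqrt{Z - 155} + 110\right) - 414534\right) \left(-77527 - 66889\right) = \left(\left(123 \sqrt{-9 - 155} + 110\right) - 414534\right) \left(-77527 - 66889\right) = \left(\left(123 \sqrt{-164} + 110\right) - 414534\right) \left(-144416\right) = \left(\left(123 \cdot 2 i \sqrt{41} + 110\right) - 414534\right) \left(-144416\right) = \left(\left(246 i \sqrt{41} + 110\right) - 414534\right) \left(-144416\right) = \left(\left(110 + 246 i \sqrt{41}\right) - 414534\right) \left(-144416\right) = \left(-414424 + 246 i \sqrt{41}\right) \left(-144416\right) = 59849456384 - 35526336 i \sqrt{41}$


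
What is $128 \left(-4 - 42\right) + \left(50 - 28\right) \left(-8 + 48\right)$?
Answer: $-5008$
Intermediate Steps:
$128 \left(-4 - 42\right) + \left(50 - 28\right) \left(-8 + 48\right) = 128 \left(-4 - 42\right) + 22 \cdot 40 = 128 \left(-46\right) + 880 = -5888 + 880 = -5008$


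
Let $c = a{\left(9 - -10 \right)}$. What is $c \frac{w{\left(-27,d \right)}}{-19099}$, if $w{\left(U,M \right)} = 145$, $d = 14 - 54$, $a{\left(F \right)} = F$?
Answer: $- \frac{2755}{19099} \approx -0.14425$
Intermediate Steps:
$d = -40$ ($d = 14 - 54 = -40$)
$c = 19$ ($c = 9 - -10 = 9 + 10 = 19$)
$c \frac{w{\left(-27,d \right)}}{-19099} = 19 \frac{145}{-19099} = 19 \cdot 145 \left(- \frac{1}{19099}\right) = 19 \left(- \frac{145}{19099}\right) = - \frac{2755}{19099}$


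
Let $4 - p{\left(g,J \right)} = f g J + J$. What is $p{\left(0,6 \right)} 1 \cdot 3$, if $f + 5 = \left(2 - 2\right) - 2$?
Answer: $-6$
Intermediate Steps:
$f = -7$ ($f = -5 + \left(\left(2 - 2\right) - 2\right) = -5 + \left(0 - 2\right) = -5 - 2 = -7$)
$p{\left(g,J \right)} = 4 - J + 7 J g$ ($p{\left(g,J \right)} = 4 - \left(- 7 g J + J\right) = 4 - \left(- 7 J g + J\right) = 4 - \left(J - 7 J g\right) = 4 + \left(- J + 7 J g\right) = 4 - J + 7 J g$)
$p{\left(0,6 \right)} 1 \cdot 3 = \left(4 - 6 + 7 \cdot 6 \cdot 0\right) 1 \cdot 3 = \left(4 - 6 + 0\right) 1 \cdot 3 = \left(-2\right) 1 \cdot 3 = \left(-2\right) 3 = -6$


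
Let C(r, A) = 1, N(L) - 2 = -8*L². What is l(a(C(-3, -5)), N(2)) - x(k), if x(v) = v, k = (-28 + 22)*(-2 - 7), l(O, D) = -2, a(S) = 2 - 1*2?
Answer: -56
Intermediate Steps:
N(L) = 2 - 8*L²
a(S) = 0 (a(S) = 2 - 2 = 0)
k = 54 (k = -6*(-9) = 54)
l(a(C(-3, -5)), N(2)) - x(k) = -2 - 1*54 = -2 - 54 = -56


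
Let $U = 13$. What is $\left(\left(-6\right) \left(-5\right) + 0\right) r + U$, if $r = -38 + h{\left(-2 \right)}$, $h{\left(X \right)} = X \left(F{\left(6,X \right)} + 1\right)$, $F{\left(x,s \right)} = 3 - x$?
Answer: $-1007$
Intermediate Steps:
$h{\left(X \right)} = - 2 X$ ($h{\left(X \right)} = X \left(\left(3 - 6\right) + 1\right) = X \left(-3 + 1\right) = X \left(-2\right) = - 2 X$)
$r = -34$ ($r = -38 - -4 = -38 + 4 = -34$)
$\left(\left(-6\right) \left(-5\right) + 0\right) r + U = \left(\left(-6\right) \left(-5\right) + 0\right) \left(-34\right) + 13 = \left(30 + 0\right) \left(-34\right) + 13 = 30 \left(-34\right) + 13 = -1020 + 13 = -1007$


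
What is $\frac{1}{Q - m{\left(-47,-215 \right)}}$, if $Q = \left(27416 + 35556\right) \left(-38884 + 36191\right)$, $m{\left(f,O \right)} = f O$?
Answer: $- \frac{1}{169593701} \approx -5.8964 \cdot 10^{-9}$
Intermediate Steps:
$m{\left(f,O \right)} = O f$
$Q = -169583596$ ($Q = 62972 \left(-2693\right) = -169583596$)
$\frac{1}{Q - m{\left(-47,-215 \right)}} = \frac{1}{-169583596 - \left(-215\right) \left(-47\right)} = \frac{1}{-169583596 - 10105} = \frac{1}{-169593701} = - \frac{1}{169593701}$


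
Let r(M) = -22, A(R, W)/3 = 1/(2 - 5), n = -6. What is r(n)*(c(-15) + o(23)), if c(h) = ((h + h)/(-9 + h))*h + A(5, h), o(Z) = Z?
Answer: -143/2 ≈ -71.500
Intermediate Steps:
A(R, W) = -1 (A(R, W) = 3/(2 - 5) = 3/(-3) = 3*(-1/3) = -1)
c(h) = -1 + 2*h**2/(-9 + h) (c(h) = ((h + h)/(-9 + h))*h - 1 = ((2*h)/(-9 + h))*h - 1 = (2*h/(-9 + h))*h - 1 = 2*h**2/(-9 + h) - 1 = -1 + 2*h**2/(-9 + h))
r(n)*(c(-15) + o(23)) = -22*((9 - 1*(-15) + 2*(-15)**2)/(-9 - 15) + 23) = -22*((9 + 15 + 2*225)/(-24) + 23) = -22*(-(9 + 15 + 450)/24 + 23) = -22*(-1/24*474 + 23) = -22*(-79/4 + 23) = -22*13/4 = -143/2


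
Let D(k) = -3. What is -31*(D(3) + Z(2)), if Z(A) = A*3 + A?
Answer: -155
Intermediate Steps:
Z(A) = 4*A (Z(A) = 3*A + A = 4*A)
-31*(D(3) + Z(2)) = -31*(-3 + 4*2) = -31*(-3 + 8) = -31*5 = -155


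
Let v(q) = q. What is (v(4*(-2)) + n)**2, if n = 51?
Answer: 1849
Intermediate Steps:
(v(4*(-2)) + n)**2 = (4*(-2) + 51)**2 = (-8 + 51)**2 = 43**2 = 1849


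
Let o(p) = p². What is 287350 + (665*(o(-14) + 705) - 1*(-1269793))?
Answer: 2156308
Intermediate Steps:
287350 + (665*(o(-14) + 705) - 1*(-1269793)) = 287350 + (665*((-14)² + 705) - 1*(-1269793)) = 287350 + (665*(196 + 705) + 1269793) = 287350 + (665*901 + 1269793) = 287350 + (599165 + 1269793) = 287350 + 1868958 = 2156308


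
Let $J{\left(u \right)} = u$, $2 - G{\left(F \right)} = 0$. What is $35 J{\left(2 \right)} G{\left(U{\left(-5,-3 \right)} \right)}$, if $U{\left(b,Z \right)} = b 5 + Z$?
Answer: $140$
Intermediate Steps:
$U{\left(b,Z \right)} = Z + 5 b$ ($U{\left(b,Z \right)} = 5 b + Z = Z + 5 b$)
$G{\left(F \right)} = 2$ ($G{\left(F \right)} = 2 - 0 = 2 + 0 = 2$)
$35 J{\left(2 \right)} G{\left(U{\left(-5,-3 \right)} \right)} = 35 \cdot 2 \cdot 2 = 70 \cdot 2 = 140$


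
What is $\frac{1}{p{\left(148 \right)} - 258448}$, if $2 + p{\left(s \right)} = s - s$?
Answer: $- \frac{1}{258450} \approx -3.8692 \cdot 10^{-6}$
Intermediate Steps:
$p{\left(s \right)} = -2$ ($p{\left(s \right)} = -2 + \left(s - s\right) = -2 + 0 = -2$)
$\frac{1}{p{\left(148 \right)} - 258448} = \frac{1}{-2 - 258448} = \frac{1}{-258450} = - \frac{1}{258450}$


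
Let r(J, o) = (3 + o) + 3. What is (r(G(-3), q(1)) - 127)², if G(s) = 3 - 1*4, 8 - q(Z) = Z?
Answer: 12996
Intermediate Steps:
q(Z) = 8 - Z
G(s) = -1 (G(s) = 3 - 4 = -1)
r(J, o) = 6 + o
(r(G(-3), q(1)) - 127)² = ((6 + (8 - 1*1)) - 127)² = ((6 + (8 - 1)) - 127)² = ((6 + 7) - 127)² = (13 - 127)² = (-114)² = 12996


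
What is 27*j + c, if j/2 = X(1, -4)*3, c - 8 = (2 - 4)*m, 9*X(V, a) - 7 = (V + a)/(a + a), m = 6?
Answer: 515/4 ≈ 128.75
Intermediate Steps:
X(V, a) = 7/9 + (V + a)/(18*a) (X(V, a) = 7/9 + ((V + a)/(a + a))/9 = 7/9 + ((V + a)/((2*a)))/9 = 7/9 + ((V + a)*(1/(2*a)))/9 = 7/9 + ((V + a)/(2*a))/9 = 7/9 + (V + a)/(18*a))
c = -4 (c = 8 + (2 - 4)*6 = 8 - 2*6 = 8 - 12 = -4)
j = 59/12 (j = 2*(((1/18)*(1 + 15*(-4))/(-4))*3) = 2*(((1/18)*(-¼)*(1 - 60))*3) = 2*(((1/18)*(-¼)*(-59))*3) = 2*((59/72)*3) = 2*(59/24) = 59/12 ≈ 4.9167)
27*j + c = 27*(59/12) - 4 = 531/4 - 4 = 515/4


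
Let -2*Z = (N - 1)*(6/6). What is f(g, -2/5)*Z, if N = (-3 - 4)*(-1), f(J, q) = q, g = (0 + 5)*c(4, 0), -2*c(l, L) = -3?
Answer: 6/5 ≈ 1.2000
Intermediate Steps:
c(l, L) = 3/2 (c(l, L) = -½*(-3) = 3/2)
g = 15/2 (g = (0 + 5)*(3/2) = 5*(3/2) = 15/2 ≈ 7.5000)
N = 7 (N = -7*(-1) = 7)
Z = -3 (Z = -(7 - 1)*6/6/2 = -3*6*(⅙) = -3 ≈ -3.0000)
f(g, -2/5)*Z = -2/5*(-3) = -2*⅕*(-3) = -⅖*(-3) = 6/5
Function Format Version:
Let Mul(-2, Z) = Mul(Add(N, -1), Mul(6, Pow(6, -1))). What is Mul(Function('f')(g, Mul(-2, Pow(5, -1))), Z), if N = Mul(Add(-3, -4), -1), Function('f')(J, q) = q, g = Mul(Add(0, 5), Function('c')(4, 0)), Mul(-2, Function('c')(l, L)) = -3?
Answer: Rational(6, 5) ≈ 1.2000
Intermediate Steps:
Function('c')(l, L) = Rational(3, 2) (Function('c')(l, L) = Mul(Rational(-1, 2), -3) = Rational(3, 2))
g = Rational(15, 2) (g = Mul(Add(0, 5), Rational(3, 2)) = Mul(5, Rational(3, 2)) = Rational(15, 2) ≈ 7.5000)
N = 7 (N = Mul(-7, -1) = 7)
Z = -3 (Z = Mul(Rational(-1, 2), Mul(Add(7, -1), Mul(6, Pow(6, -1)))) = Mul(Rational(-1, 2), Mul(6, Mul(6, Rational(1, 6)))) = Mul(Rational(-1, 2), Mul(6, 1)) = Mul(Rational(-1, 2), 6) = -3)
Mul(Function('f')(g, Mul(-2, Pow(5, -1))), Z) = Mul(Mul(-2, Pow(5, -1)), -3) = Mul(Mul(-2, Rational(1, 5)), -3) = Mul(Rational(-2, 5), -3) = Rational(6, 5)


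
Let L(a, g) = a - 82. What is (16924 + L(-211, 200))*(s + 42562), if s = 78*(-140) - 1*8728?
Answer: 381082734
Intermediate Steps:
s = -19648 (s = -10920 - 8728 = -19648)
L(a, g) = -82 + a
(16924 + L(-211, 200))*(s + 42562) = (16924 + (-82 - 211))*(-19648 + 42562) = (16924 - 293)*22914 = 16631*22914 = 381082734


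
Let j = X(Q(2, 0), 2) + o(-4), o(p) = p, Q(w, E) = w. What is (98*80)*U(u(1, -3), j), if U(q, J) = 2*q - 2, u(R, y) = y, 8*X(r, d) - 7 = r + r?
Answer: -62720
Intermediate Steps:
X(r, d) = 7/8 + r/4 (X(r, d) = 7/8 + (r + r)/8 = 7/8 + (2*r)/8 = 7/8 + r/4)
j = -21/8 (j = (7/8 + (¼)*2) - 4 = (7/8 + ½) - 4 = 11/8 - 4 = -21/8 ≈ -2.6250)
U(q, J) = -2 + 2*q
(98*80)*U(u(1, -3), j) = (98*80)*(-2 + 2*(-3)) = 7840*(-2 - 6) = 7840*(-8) = -62720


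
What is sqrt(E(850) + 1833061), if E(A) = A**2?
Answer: sqrt(2555561) ≈ 1598.6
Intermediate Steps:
sqrt(E(850) + 1833061) = sqrt(850**2 + 1833061) = sqrt(722500 + 1833061) = sqrt(2555561)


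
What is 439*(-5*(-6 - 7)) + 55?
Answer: 28590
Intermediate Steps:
439*(-5*(-6 - 7)) + 55 = 439*(-5*(-13)) + 55 = 439*65 + 55 = 28535 + 55 = 28590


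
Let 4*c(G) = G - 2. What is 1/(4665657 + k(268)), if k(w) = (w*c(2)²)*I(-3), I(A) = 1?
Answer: 1/4665657 ≈ 2.1433e-7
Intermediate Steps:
c(G) = -½ + G/4 (c(G) = (G - 2)/4 = (-2 + G)/4 = -½ + G/4)
k(w) = 0 (k(w) = (w*(-½ + (¼)*2)²)*1 = (w*(-½ + ½)²)*1 = (w*0²)*1 = (w*0)*1 = 0*1 = 0)
1/(4665657 + k(268)) = 1/(4665657 + 0) = 1/4665657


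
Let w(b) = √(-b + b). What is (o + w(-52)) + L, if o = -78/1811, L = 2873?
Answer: 5202925/1811 ≈ 2873.0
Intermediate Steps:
o = -78/1811 (o = -78*1/1811 = -78/1811 ≈ -0.043070)
w(b) = 0 (w(b) = √0 = 0)
(o + w(-52)) + L = (-78/1811 + 0) + 2873 = -78/1811 + 2873 = 5202925/1811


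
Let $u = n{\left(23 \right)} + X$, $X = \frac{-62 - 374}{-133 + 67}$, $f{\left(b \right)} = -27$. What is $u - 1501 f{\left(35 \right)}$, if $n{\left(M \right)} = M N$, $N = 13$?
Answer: $\frac{1347476}{33} \approx 40833.0$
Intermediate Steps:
$n{\left(M \right)} = 13 M$ ($n{\left(M \right)} = M 13 = 13 M$)
$X = \frac{218}{33}$ ($X = - \frac{436}{-66} = \left(-436\right) \left(- \frac{1}{66}\right) = \frac{218}{33} \approx 6.6061$)
$u = \frac{10085}{33}$ ($u = 13 \cdot 23 + \frac{218}{33} = 299 + \frac{218}{33} = \frac{10085}{33} \approx 305.61$)
$u - 1501 f{\left(35 \right)} = \frac{10085}{33} - -40527 = \frac{10085}{33} + 40527 = \frac{1347476}{33}$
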